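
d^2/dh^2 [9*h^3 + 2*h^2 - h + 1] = 54*h + 4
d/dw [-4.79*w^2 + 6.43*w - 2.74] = 6.43 - 9.58*w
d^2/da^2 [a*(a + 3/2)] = 2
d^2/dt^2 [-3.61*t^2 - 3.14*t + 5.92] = -7.22000000000000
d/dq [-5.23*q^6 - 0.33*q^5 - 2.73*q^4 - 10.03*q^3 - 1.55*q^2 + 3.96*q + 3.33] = -31.38*q^5 - 1.65*q^4 - 10.92*q^3 - 30.09*q^2 - 3.1*q + 3.96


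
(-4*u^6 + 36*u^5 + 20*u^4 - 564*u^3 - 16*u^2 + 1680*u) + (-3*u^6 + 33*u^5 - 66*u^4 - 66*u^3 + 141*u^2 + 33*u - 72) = -7*u^6 + 69*u^5 - 46*u^4 - 630*u^3 + 125*u^2 + 1713*u - 72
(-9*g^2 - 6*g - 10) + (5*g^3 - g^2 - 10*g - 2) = 5*g^3 - 10*g^2 - 16*g - 12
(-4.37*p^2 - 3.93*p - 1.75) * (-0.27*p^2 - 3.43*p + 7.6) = 1.1799*p^4 + 16.0502*p^3 - 19.2596*p^2 - 23.8655*p - 13.3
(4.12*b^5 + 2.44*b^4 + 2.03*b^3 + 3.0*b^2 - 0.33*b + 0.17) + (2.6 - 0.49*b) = 4.12*b^5 + 2.44*b^4 + 2.03*b^3 + 3.0*b^2 - 0.82*b + 2.77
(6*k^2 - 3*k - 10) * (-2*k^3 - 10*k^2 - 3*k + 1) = -12*k^5 - 54*k^4 + 32*k^3 + 115*k^2 + 27*k - 10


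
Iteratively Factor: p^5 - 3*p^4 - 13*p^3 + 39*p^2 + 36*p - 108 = (p - 3)*(p^4 - 13*p^2 + 36) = (p - 3)*(p - 2)*(p^3 + 2*p^2 - 9*p - 18) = (p - 3)*(p - 2)*(p + 3)*(p^2 - p - 6) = (p - 3)^2*(p - 2)*(p + 3)*(p + 2)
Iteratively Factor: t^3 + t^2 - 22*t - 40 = (t + 2)*(t^2 - t - 20) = (t - 5)*(t + 2)*(t + 4)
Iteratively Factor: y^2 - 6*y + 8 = (y - 4)*(y - 2)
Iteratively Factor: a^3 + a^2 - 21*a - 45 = (a + 3)*(a^2 - 2*a - 15) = (a + 3)^2*(a - 5)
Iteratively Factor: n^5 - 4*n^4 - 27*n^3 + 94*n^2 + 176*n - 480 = (n + 4)*(n^4 - 8*n^3 + 5*n^2 + 74*n - 120) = (n - 5)*(n + 4)*(n^3 - 3*n^2 - 10*n + 24) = (n - 5)*(n + 3)*(n + 4)*(n^2 - 6*n + 8) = (n - 5)*(n - 4)*(n + 3)*(n + 4)*(n - 2)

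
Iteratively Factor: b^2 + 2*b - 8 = (b - 2)*(b + 4)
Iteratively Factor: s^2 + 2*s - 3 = (s + 3)*(s - 1)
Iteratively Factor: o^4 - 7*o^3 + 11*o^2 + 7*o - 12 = (o + 1)*(o^3 - 8*o^2 + 19*o - 12) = (o - 3)*(o + 1)*(o^2 - 5*o + 4) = (o - 4)*(o - 3)*(o + 1)*(o - 1)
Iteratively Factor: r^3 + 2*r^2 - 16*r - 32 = (r + 4)*(r^2 - 2*r - 8) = (r - 4)*(r + 4)*(r + 2)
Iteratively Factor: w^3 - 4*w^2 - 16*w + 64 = (w - 4)*(w^2 - 16) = (w - 4)*(w + 4)*(w - 4)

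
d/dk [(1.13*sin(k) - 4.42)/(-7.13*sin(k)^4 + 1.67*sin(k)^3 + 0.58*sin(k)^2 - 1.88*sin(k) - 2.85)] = (24.1707*sin(k)^4 - 129.8326*sin(k)^3 + 21.4888*sin(k)^2 + 5.1272*sin(k) - 11.5301)*cos(k)/(50.8369*sin(k)^8 - 23.8142*sin(k)^7 - 5.4819*sin(k)^6 + 28.746*sin(k)^5 + 34.6982*sin(k)^4 - 11.6998*sin(k)^3 + 0.2284*sin(k)^2 + 10.716*sin(k) + 8.1225)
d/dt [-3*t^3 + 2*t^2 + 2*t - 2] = -9*t^2 + 4*t + 2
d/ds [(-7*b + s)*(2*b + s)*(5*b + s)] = -39*b^2 + 3*s^2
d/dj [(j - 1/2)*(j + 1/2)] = 2*j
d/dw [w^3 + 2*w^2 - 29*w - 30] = 3*w^2 + 4*w - 29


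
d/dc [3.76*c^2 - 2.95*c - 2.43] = 7.52*c - 2.95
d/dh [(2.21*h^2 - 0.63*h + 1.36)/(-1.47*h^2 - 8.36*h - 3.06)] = (-19.4017*h^2 - 9.5268*h + 13.2974)/(2.1609*h^4 + 24.5784*h^3 + 78.886*h^2 + 51.1632*h + 9.3636)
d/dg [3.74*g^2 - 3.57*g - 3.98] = 7.48*g - 3.57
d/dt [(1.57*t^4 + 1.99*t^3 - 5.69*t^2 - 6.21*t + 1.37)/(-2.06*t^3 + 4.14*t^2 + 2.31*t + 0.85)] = (-3.2342*t^6 + 12.9996*t^5 + 7.3973*t^4 - 11.0534*t^3 + 26.1066*t^2 - 21.0166*t - 8.4432)/(4.2436*t^6 - 17.0568*t^5 + 7.6224*t^4 + 15.6248*t^3 + 12.3741*t^2 + 3.927*t + 0.7225)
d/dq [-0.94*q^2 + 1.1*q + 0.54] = 1.1 - 1.88*q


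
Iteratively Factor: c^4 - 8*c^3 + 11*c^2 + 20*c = (c - 5)*(c^3 - 3*c^2 - 4*c) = (c - 5)*(c - 4)*(c^2 + c) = (c - 5)*(c - 4)*(c + 1)*(c)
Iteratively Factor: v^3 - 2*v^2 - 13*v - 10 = (v + 1)*(v^2 - 3*v - 10) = (v - 5)*(v + 1)*(v + 2)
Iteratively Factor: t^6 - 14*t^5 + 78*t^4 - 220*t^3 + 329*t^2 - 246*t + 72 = (t - 4)*(t^5 - 10*t^4 + 38*t^3 - 68*t^2 + 57*t - 18) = (t - 4)*(t - 3)*(t^4 - 7*t^3 + 17*t^2 - 17*t + 6) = (t - 4)*(t - 3)^2*(t^3 - 4*t^2 + 5*t - 2) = (t - 4)*(t - 3)^2*(t - 1)*(t^2 - 3*t + 2) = (t - 4)*(t - 3)^2*(t - 1)^2*(t - 2)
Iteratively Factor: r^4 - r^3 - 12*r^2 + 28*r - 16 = (r - 1)*(r^3 - 12*r + 16) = (r - 1)*(r + 4)*(r^2 - 4*r + 4) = (r - 2)*(r - 1)*(r + 4)*(r - 2)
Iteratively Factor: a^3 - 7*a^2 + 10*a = (a - 5)*(a^2 - 2*a) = (a - 5)*(a - 2)*(a)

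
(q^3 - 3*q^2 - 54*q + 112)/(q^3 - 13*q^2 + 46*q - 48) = (q + 7)/(q - 3)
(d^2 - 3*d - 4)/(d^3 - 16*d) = (d + 1)/(d*(d + 4))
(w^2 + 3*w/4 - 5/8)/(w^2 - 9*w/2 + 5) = (8*w^2 + 6*w - 5)/(4*(2*w^2 - 9*w + 10))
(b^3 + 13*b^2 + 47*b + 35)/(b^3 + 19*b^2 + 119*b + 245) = (b + 1)/(b + 7)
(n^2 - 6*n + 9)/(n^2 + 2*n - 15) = (n - 3)/(n + 5)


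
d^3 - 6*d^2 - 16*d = d*(d - 8)*(d + 2)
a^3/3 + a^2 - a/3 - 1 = (a/3 + 1)*(a - 1)*(a + 1)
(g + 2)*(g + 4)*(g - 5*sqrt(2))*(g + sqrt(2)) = g^4 - 4*sqrt(2)*g^3 + 6*g^3 - 24*sqrt(2)*g^2 - 2*g^2 - 60*g - 32*sqrt(2)*g - 80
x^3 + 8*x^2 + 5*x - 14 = (x - 1)*(x + 2)*(x + 7)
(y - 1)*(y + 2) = y^2 + y - 2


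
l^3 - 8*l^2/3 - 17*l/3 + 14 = (l - 3)*(l - 2)*(l + 7/3)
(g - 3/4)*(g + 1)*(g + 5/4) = g^3 + 3*g^2/2 - 7*g/16 - 15/16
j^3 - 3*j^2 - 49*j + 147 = (j - 7)*(j - 3)*(j + 7)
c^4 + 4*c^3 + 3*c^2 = c^2*(c + 1)*(c + 3)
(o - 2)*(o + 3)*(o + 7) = o^3 + 8*o^2 + o - 42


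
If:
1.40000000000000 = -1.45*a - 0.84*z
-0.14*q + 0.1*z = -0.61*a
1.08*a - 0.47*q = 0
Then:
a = 1.44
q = 3.31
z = -4.15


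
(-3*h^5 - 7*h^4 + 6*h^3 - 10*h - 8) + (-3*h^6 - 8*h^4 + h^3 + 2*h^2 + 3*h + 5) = -3*h^6 - 3*h^5 - 15*h^4 + 7*h^3 + 2*h^2 - 7*h - 3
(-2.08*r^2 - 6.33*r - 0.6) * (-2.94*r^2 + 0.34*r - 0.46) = 6.1152*r^4 + 17.903*r^3 + 0.5686*r^2 + 2.7078*r + 0.276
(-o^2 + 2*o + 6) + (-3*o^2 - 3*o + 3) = -4*o^2 - o + 9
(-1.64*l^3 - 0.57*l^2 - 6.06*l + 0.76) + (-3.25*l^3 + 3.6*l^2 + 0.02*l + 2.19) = -4.89*l^3 + 3.03*l^2 - 6.04*l + 2.95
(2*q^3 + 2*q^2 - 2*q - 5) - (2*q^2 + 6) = 2*q^3 - 2*q - 11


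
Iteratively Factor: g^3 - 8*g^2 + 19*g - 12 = (g - 4)*(g^2 - 4*g + 3) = (g - 4)*(g - 1)*(g - 3)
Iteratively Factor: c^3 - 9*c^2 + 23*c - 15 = (c - 5)*(c^2 - 4*c + 3) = (c - 5)*(c - 1)*(c - 3)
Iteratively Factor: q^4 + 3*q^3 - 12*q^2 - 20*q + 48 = (q + 3)*(q^3 - 12*q + 16) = (q - 2)*(q + 3)*(q^2 + 2*q - 8) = (q - 2)^2*(q + 3)*(q + 4)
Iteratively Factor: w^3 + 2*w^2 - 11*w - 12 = (w - 3)*(w^2 + 5*w + 4) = (w - 3)*(w + 1)*(w + 4)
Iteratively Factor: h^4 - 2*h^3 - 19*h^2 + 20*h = (h - 5)*(h^3 + 3*h^2 - 4*h) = h*(h - 5)*(h^2 + 3*h - 4) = h*(h - 5)*(h - 1)*(h + 4)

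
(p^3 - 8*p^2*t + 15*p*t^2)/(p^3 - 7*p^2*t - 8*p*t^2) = (-p^2 + 8*p*t - 15*t^2)/(-p^2 + 7*p*t + 8*t^2)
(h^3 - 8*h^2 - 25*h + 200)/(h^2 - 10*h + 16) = (h^2 - 25)/(h - 2)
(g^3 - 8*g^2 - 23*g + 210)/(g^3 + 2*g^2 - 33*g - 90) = (g - 7)/(g + 3)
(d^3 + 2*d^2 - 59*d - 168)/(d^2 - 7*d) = (d^3 + 2*d^2 - 59*d - 168)/(d*(d - 7))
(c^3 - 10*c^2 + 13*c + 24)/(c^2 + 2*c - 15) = (c^2 - 7*c - 8)/(c + 5)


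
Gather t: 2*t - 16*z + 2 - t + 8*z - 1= t - 8*z + 1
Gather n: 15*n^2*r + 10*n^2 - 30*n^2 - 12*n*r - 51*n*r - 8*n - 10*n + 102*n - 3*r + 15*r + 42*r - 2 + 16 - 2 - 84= n^2*(15*r - 20) + n*(84 - 63*r) + 54*r - 72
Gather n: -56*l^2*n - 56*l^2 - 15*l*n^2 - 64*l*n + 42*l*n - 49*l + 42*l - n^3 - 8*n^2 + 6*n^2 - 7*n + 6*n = -56*l^2 - 7*l - n^3 + n^2*(-15*l - 2) + n*(-56*l^2 - 22*l - 1)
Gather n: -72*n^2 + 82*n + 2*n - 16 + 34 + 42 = -72*n^2 + 84*n + 60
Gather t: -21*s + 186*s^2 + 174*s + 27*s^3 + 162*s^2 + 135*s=27*s^3 + 348*s^2 + 288*s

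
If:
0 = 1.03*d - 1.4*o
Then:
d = 1.35922330097087*o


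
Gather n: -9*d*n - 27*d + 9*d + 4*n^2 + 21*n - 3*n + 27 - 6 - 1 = -18*d + 4*n^2 + n*(18 - 9*d) + 20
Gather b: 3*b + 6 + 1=3*b + 7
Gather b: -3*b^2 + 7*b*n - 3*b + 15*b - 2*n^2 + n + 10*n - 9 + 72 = -3*b^2 + b*(7*n + 12) - 2*n^2 + 11*n + 63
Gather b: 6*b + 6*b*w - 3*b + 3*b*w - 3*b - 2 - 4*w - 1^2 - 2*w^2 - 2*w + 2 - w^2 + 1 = 9*b*w - 3*w^2 - 6*w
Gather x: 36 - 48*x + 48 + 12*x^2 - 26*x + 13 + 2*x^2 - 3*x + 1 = 14*x^2 - 77*x + 98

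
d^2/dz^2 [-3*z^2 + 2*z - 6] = -6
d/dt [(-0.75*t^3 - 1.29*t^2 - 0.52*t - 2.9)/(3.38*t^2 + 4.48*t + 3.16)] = (-2.535*t^4 - 6.72*t^3 - 11.1316*t^2 + 11.4512*t + 11.3488)/(11.4244*t^4 + 30.2848*t^3 + 41.432*t^2 + 28.3136*t + 9.9856)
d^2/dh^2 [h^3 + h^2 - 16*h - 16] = 6*h + 2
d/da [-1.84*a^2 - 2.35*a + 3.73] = -3.68*a - 2.35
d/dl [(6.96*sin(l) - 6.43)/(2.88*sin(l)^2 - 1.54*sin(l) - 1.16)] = (-20.0448*sin(l)^2 + 37.0368*sin(l) - 17.9758)*cos(l)/(8.2944*sin(l)^4 - 8.8704*sin(l)^3 - 4.31*sin(l)^2 + 3.5728*sin(l) + 1.3456)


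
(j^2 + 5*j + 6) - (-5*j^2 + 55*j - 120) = 6*j^2 - 50*j + 126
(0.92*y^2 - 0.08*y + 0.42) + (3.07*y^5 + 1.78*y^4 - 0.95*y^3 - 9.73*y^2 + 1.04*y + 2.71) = 3.07*y^5 + 1.78*y^4 - 0.95*y^3 - 8.81*y^2 + 0.96*y + 3.13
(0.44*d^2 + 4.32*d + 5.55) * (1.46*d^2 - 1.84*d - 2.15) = 0.6424*d^4 + 5.4976*d^3 - 0.791800000000001*d^2 - 19.5*d - 11.9325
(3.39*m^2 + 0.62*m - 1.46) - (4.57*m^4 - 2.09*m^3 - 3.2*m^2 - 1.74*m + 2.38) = -4.57*m^4 + 2.09*m^3 + 6.59*m^2 + 2.36*m - 3.84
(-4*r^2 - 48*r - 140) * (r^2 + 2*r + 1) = -4*r^4 - 56*r^3 - 240*r^2 - 328*r - 140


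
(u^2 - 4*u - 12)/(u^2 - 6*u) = (u + 2)/u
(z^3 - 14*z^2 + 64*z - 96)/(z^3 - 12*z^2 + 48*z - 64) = (z - 6)/(z - 4)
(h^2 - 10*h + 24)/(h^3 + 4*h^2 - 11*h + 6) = (h^2 - 10*h + 24)/(h^3 + 4*h^2 - 11*h + 6)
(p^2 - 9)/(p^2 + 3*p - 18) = (p + 3)/(p + 6)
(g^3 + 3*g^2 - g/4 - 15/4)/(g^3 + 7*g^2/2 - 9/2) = (g + 5/2)/(g + 3)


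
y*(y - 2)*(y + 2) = y^3 - 4*y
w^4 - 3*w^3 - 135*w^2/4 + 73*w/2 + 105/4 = (w - 7)*(w - 3/2)*(w + 1/2)*(w + 5)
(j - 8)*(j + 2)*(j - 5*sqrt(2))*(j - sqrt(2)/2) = j^4 - 11*sqrt(2)*j^3/2 - 6*j^3 - 11*j^2 + 33*sqrt(2)*j^2 - 30*j + 88*sqrt(2)*j - 80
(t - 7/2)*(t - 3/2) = t^2 - 5*t + 21/4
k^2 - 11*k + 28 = (k - 7)*(k - 4)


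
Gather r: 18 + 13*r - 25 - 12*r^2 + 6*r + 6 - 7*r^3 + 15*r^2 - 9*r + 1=-7*r^3 + 3*r^2 + 10*r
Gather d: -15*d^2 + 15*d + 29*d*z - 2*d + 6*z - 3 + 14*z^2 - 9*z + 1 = -15*d^2 + d*(29*z + 13) + 14*z^2 - 3*z - 2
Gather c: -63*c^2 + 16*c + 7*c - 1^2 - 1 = -63*c^2 + 23*c - 2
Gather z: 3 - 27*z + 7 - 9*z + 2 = 12 - 36*z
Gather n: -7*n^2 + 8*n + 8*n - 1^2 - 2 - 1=-7*n^2 + 16*n - 4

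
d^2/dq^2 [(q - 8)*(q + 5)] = 2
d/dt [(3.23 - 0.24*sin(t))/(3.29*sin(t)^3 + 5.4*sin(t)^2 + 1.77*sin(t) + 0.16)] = (1.5792*sin(t)^3 - 30.5841*sin(t)^2 - 34.884*sin(t) - 5.7555)*cos(t)/(10.8241*sin(t)^6 + 35.532*sin(t)^5 + 40.8066*sin(t)^4 + 20.1688*sin(t)^3 + 4.8609*sin(t)^2 + 0.5664*sin(t) + 0.0256)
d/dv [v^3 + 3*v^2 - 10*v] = 3*v^2 + 6*v - 10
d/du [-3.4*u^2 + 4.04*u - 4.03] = 4.04 - 6.8*u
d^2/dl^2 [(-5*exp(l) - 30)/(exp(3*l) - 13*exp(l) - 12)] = 5*(((exp(l) + 6)*(9*exp(2*l) - 13) + 2*(3*exp(2*l) - 13)*exp(l))*(-exp(3*l) + 13*exp(l) + 12) + 2*(exp(l) + 6)*(3*exp(2*l) - 13)^2*exp(l) + (-exp(3*l) + 13*exp(l) + 12)^2)*exp(l)/(-exp(3*l) + 13*exp(l) + 12)^3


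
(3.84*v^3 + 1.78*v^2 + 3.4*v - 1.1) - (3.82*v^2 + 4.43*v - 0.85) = 3.84*v^3 - 2.04*v^2 - 1.03*v - 0.25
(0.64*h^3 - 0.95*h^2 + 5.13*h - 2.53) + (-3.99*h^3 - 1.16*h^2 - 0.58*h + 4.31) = -3.35*h^3 - 2.11*h^2 + 4.55*h + 1.78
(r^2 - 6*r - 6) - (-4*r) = r^2 - 2*r - 6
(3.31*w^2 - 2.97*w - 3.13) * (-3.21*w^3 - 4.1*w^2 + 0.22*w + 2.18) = -10.6251*w^5 - 4.0373*w^4 + 22.9525*w^3 + 19.3954*w^2 - 7.1632*w - 6.8234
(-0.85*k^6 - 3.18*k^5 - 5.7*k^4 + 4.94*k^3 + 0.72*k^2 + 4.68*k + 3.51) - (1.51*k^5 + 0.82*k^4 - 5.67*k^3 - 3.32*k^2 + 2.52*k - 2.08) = -0.85*k^6 - 4.69*k^5 - 6.52*k^4 + 10.61*k^3 + 4.04*k^2 + 2.16*k + 5.59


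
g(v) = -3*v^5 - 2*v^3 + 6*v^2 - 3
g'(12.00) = -311760.00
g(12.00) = -749091.00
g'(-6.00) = -19728.00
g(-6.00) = 23973.00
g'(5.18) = -10898.50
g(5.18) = -11308.44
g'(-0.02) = -0.24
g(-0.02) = -3.00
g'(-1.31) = -70.19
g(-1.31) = 23.37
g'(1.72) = -128.39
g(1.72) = -40.59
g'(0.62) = 2.92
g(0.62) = -1.45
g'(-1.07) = -39.37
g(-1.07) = 10.53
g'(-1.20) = -54.14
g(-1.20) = 16.56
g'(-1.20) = -54.14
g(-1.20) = 16.56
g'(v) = -15*v^4 - 6*v^2 + 12*v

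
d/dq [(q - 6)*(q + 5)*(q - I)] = 3*q^2 - 2*q*(1 + I) - 30 + I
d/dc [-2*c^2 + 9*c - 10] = 9 - 4*c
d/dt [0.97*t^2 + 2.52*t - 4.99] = 1.94*t + 2.52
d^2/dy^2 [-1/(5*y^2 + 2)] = 10*(2 - 15*y^2)/(5*y^2 + 2)^3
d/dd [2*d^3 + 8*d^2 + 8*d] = 6*d^2 + 16*d + 8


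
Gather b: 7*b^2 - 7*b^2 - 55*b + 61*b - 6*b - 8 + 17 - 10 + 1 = 0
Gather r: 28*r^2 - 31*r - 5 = 28*r^2 - 31*r - 5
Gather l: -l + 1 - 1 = -l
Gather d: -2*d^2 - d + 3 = -2*d^2 - d + 3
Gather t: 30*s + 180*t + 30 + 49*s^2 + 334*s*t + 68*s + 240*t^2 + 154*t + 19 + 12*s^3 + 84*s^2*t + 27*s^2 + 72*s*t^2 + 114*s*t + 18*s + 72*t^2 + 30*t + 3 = 12*s^3 + 76*s^2 + 116*s + t^2*(72*s + 312) + t*(84*s^2 + 448*s + 364) + 52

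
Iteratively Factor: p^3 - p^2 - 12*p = (p + 3)*(p^2 - 4*p) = (p - 4)*(p + 3)*(p)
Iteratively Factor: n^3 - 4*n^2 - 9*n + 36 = (n - 3)*(n^2 - n - 12) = (n - 3)*(n + 3)*(n - 4)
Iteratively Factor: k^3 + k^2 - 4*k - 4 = (k - 2)*(k^2 + 3*k + 2) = (k - 2)*(k + 1)*(k + 2)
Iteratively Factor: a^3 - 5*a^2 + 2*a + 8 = (a - 4)*(a^2 - a - 2) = (a - 4)*(a - 2)*(a + 1)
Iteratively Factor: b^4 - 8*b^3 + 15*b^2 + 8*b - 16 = (b + 1)*(b^3 - 9*b^2 + 24*b - 16) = (b - 4)*(b + 1)*(b^2 - 5*b + 4) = (b - 4)^2*(b + 1)*(b - 1)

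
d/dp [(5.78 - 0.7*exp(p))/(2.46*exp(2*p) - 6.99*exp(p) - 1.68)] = (1.722*exp(2*p) - 28.4376*exp(p) + 41.5782)*exp(p)/(6.0516*exp(4*p) - 34.3908*exp(3*p) + 40.5945*exp(2*p) + 23.4864*exp(p) + 2.8224)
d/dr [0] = 0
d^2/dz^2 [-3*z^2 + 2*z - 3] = -6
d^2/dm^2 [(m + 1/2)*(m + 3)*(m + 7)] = 6*m + 21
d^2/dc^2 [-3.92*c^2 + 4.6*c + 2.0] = -7.84000000000000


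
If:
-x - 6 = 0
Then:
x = -6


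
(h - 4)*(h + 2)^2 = h^3 - 12*h - 16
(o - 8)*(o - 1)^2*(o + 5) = o^4 - 5*o^3 - 33*o^2 + 77*o - 40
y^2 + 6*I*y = y*(y + 6*I)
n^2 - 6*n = n*(n - 6)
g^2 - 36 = (g - 6)*(g + 6)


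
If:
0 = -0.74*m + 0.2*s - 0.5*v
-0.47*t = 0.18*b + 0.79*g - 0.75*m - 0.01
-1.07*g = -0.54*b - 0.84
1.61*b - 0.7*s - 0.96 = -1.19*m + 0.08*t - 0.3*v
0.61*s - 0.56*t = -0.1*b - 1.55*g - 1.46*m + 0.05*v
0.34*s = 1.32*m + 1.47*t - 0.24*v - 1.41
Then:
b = -0.46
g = 0.55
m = 0.35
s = -2.45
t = -0.17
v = -1.50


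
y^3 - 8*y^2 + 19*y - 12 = (y - 4)*(y - 3)*(y - 1)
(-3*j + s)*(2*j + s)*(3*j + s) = -18*j^3 - 9*j^2*s + 2*j*s^2 + s^3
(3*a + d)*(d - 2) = 3*a*d - 6*a + d^2 - 2*d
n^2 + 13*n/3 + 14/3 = (n + 2)*(n + 7/3)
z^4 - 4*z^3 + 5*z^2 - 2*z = z*(z - 2)*(z - 1)^2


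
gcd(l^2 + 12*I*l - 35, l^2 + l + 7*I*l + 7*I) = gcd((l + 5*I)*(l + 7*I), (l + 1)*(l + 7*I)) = l + 7*I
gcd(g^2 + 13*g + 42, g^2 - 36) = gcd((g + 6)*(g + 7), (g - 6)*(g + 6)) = g + 6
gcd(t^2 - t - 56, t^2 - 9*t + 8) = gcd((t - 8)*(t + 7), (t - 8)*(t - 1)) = t - 8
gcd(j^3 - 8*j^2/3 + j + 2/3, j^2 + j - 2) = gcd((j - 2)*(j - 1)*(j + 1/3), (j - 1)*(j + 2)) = j - 1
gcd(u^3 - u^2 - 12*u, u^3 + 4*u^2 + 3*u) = u^2 + 3*u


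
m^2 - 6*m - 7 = (m - 7)*(m + 1)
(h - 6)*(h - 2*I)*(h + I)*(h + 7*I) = h^4 - 6*h^3 + 6*I*h^3 + 9*h^2 - 36*I*h^2 - 54*h + 14*I*h - 84*I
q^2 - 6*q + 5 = (q - 5)*(q - 1)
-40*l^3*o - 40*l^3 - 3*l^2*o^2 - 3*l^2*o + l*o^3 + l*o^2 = (-8*l + o)*(5*l + o)*(l*o + l)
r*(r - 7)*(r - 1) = r^3 - 8*r^2 + 7*r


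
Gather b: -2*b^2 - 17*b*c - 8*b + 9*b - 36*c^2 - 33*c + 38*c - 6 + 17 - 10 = -2*b^2 + b*(1 - 17*c) - 36*c^2 + 5*c + 1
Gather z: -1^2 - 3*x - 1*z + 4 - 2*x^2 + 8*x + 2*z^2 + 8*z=-2*x^2 + 5*x + 2*z^2 + 7*z + 3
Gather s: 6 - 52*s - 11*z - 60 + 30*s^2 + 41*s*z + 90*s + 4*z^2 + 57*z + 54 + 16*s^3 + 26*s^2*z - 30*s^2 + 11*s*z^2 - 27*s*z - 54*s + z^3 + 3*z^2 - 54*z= 16*s^3 + 26*s^2*z + s*(11*z^2 + 14*z - 16) + z^3 + 7*z^2 - 8*z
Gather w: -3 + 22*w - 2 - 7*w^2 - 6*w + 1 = -7*w^2 + 16*w - 4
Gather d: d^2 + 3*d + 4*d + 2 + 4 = d^2 + 7*d + 6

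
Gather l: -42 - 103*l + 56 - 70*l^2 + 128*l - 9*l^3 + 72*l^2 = -9*l^3 + 2*l^2 + 25*l + 14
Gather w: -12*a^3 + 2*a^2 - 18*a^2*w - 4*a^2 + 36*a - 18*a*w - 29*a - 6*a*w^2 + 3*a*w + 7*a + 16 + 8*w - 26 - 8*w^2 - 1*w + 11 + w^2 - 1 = -12*a^3 - 2*a^2 + 14*a + w^2*(-6*a - 7) + w*(-18*a^2 - 15*a + 7)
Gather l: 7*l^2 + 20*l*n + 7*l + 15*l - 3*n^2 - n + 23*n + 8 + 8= 7*l^2 + l*(20*n + 22) - 3*n^2 + 22*n + 16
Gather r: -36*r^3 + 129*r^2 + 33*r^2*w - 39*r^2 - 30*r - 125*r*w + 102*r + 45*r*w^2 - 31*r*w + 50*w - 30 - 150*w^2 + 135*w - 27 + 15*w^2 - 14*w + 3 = -36*r^3 + r^2*(33*w + 90) + r*(45*w^2 - 156*w + 72) - 135*w^2 + 171*w - 54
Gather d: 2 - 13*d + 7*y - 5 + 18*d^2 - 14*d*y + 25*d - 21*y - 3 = 18*d^2 + d*(12 - 14*y) - 14*y - 6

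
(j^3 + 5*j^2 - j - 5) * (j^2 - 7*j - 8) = j^5 - 2*j^4 - 44*j^3 - 38*j^2 + 43*j + 40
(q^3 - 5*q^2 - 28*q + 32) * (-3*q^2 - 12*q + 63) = -3*q^5 + 3*q^4 + 207*q^3 - 75*q^2 - 2148*q + 2016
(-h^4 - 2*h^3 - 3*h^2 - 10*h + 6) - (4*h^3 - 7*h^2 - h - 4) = -h^4 - 6*h^3 + 4*h^2 - 9*h + 10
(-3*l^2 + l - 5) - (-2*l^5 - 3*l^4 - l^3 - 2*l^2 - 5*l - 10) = 2*l^5 + 3*l^4 + l^3 - l^2 + 6*l + 5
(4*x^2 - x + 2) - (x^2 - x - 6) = 3*x^2 + 8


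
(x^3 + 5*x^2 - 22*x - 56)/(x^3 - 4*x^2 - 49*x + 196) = (x + 2)/(x - 7)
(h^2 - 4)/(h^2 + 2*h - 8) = (h + 2)/(h + 4)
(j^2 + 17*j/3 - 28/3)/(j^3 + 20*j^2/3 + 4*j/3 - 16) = (j + 7)/(j^2 + 8*j + 12)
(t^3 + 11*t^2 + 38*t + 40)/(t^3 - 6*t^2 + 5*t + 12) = (t^3 + 11*t^2 + 38*t + 40)/(t^3 - 6*t^2 + 5*t + 12)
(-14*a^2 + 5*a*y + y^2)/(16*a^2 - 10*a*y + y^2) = (7*a + y)/(-8*a + y)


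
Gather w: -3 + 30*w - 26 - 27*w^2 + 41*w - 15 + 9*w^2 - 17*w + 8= -18*w^2 + 54*w - 36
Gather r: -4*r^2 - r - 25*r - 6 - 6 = -4*r^2 - 26*r - 12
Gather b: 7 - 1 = 6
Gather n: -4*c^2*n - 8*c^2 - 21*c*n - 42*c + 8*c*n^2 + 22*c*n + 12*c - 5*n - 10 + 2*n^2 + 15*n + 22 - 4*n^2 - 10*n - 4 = -8*c^2 - 30*c + n^2*(8*c - 2) + n*(-4*c^2 + c) + 8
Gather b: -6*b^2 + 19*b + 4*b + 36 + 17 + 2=-6*b^2 + 23*b + 55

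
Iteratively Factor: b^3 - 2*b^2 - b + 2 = (b + 1)*(b^2 - 3*b + 2) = (b - 2)*(b + 1)*(b - 1)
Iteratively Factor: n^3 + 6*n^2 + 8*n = (n)*(n^2 + 6*n + 8) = n*(n + 4)*(n + 2)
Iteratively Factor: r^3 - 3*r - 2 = (r - 2)*(r^2 + 2*r + 1) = (r - 2)*(r + 1)*(r + 1)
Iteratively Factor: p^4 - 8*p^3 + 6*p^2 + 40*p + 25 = (p + 1)*(p^3 - 9*p^2 + 15*p + 25) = (p - 5)*(p + 1)*(p^2 - 4*p - 5) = (p - 5)^2*(p + 1)*(p + 1)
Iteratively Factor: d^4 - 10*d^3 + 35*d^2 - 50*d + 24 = (d - 2)*(d^3 - 8*d^2 + 19*d - 12) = (d - 3)*(d - 2)*(d^2 - 5*d + 4) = (d - 3)*(d - 2)*(d - 1)*(d - 4)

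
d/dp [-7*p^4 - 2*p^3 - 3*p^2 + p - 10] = -28*p^3 - 6*p^2 - 6*p + 1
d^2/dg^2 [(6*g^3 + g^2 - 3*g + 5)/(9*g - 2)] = 2*(486*g^3 - 324*g^2 + 72*g + 355)/(729*g^3 - 486*g^2 + 108*g - 8)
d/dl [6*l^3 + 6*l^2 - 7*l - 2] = 18*l^2 + 12*l - 7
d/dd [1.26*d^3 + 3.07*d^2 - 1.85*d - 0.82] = 3.78*d^2 + 6.14*d - 1.85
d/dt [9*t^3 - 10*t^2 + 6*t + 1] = 27*t^2 - 20*t + 6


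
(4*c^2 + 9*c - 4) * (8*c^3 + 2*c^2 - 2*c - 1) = 32*c^5 + 80*c^4 - 22*c^3 - 30*c^2 - c + 4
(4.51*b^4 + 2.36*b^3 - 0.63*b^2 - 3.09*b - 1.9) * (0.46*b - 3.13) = 2.0746*b^5 - 13.0307*b^4 - 7.6766*b^3 + 0.5505*b^2 + 8.7977*b + 5.947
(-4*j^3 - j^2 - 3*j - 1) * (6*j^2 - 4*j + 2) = -24*j^5 + 10*j^4 - 22*j^3 + 4*j^2 - 2*j - 2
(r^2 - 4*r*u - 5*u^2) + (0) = r^2 - 4*r*u - 5*u^2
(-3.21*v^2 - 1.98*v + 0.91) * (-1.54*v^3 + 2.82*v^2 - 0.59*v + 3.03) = 4.9434*v^5 - 6.003*v^4 - 5.0911*v^3 - 5.9919*v^2 - 6.5363*v + 2.7573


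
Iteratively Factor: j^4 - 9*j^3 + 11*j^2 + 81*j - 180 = (j - 3)*(j^3 - 6*j^2 - 7*j + 60) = (j - 4)*(j - 3)*(j^2 - 2*j - 15) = (j - 5)*(j - 4)*(j - 3)*(j + 3)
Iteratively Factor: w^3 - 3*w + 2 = (w + 2)*(w^2 - 2*w + 1) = (w - 1)*(w + 2)*(w - 1)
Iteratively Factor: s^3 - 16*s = (s - 4)*(s^2 + 4*s) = (s - 4)*(s + 4)*(s)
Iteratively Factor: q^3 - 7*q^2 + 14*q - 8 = (q - 4)*(q^2 - 3*q + 2) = (q - 4)*(q - 1)*(q - 2)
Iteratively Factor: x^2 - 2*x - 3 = (x - 3)*(x + 1)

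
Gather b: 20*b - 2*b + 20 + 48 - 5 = 18*b + 63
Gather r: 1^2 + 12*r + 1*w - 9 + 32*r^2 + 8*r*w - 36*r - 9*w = 32*r^2 + r*(8*w - 24) - 8*w - 8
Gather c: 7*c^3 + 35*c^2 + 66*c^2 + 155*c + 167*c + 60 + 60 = 7*c^3 + 101*c^2 + 322*c + 120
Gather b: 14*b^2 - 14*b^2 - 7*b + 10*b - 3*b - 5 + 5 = 0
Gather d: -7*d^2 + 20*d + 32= -7*d^2 + 20*d + 32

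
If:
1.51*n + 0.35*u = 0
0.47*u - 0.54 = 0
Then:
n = -0.27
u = 1.15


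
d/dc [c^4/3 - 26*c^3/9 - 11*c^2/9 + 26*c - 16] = 4*c^3/3 - 26*c^2/3 - 22*c/9 + 26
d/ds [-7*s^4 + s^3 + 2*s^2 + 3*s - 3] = -28*s^3 + 3*s^2 + 4*s + 3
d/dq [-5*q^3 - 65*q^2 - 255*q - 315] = -15*q^2 - 130*q - 255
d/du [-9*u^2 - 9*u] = -18*u - 9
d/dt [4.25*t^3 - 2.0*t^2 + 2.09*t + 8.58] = 12.75*t^2 - 4.0*t + 2.09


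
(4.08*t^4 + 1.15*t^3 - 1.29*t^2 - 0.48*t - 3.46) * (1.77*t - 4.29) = 7.2216*t^5 - 15.4677*t^4 - 7.2168*t^3 + 4.6845*t^2 - 4.065*t + 14.8434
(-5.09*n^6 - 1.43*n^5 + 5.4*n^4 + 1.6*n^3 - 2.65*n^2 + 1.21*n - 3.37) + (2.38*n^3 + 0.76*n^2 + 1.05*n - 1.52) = -5.09*n^6 - 1.43*n^5 + 5.4*n^4 + 3.98*n^3 - 1.89*n^2 + 2.26*n - 4.89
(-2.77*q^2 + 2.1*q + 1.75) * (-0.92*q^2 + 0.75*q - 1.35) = 2.5484*q^4 - 4.0095*q^3 + 3.7045*q^2 - 1.5225*q - 2.3625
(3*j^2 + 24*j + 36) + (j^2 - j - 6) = 4*j^2 + 23*j + 30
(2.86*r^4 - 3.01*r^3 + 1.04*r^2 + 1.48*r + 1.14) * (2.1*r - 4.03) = 6.006*r^5 - 17.8468*r^4 + 14.3143*r^3 - 1.0832*r^2 - 3.5704*r - 4.5942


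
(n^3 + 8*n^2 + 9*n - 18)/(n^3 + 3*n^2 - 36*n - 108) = (n - 1)/(n - 6)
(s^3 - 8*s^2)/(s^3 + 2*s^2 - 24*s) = s*(s - 8)/(s^2 + 2*s - 24)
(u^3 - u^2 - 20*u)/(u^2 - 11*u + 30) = u*(u + 4)/(u - 6)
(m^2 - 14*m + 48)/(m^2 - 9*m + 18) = (m - 8)/(m - 3)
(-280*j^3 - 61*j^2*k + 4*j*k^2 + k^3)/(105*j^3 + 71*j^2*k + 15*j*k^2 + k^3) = (-8*j + k)/(3*j + k)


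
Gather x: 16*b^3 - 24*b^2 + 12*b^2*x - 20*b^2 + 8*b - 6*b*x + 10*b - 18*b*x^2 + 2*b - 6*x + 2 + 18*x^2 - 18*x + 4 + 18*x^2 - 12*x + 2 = 16*b^3 - 44*b^2 + 20*b + x^2*(36 - 18*b) + x*(12*b^2 - 6*b - 36) + 8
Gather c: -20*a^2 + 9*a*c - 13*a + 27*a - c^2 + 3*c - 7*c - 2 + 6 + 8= -20*a^2 + 14*a - c^2 + c*(9*a - 4) + 12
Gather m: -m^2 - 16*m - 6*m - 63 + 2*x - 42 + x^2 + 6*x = -m^2 - 22*m + x^2 + 8*x - 105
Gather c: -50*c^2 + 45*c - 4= -50*c^2 + 45*c - 4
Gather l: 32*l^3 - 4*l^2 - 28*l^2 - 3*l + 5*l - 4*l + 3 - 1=32*l^3 - 32*l^2 - 2*l + 2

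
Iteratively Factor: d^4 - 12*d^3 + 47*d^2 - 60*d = (d - 4)*(d^3 - 8*d^2 + 15*d) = (d - 5)*(d - 4)*(d^2 - 3*d) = (d - 5)*(d - 4)*(d - 3)*(d)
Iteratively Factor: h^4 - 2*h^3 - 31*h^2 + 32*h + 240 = (h + 3)*(h^3 - 5*h^2 - 16*h + 80) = (h + 3)*(h + 4)*(h^2 - 9*h + 20) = (h - 5)*(h + 3)*(h + 4)*(h - 4)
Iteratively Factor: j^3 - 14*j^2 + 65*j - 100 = (j - 5)*(j^2 - 9*j + 20) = (j - 5)*(j - 4)*(j - 5)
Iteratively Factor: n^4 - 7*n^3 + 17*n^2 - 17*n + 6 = (n - 3)*(n^3 - 4*n^2 + 5*n - 2) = (n - 3)*(n - 1)*(n^2 - 3*n + 2) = (n - 3)*(n - 1)^2*(n - 2)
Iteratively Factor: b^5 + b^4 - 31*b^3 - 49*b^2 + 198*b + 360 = (b - 5)*(b^4 + 6*b^3 - b^2 - 54*b - 72) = (b - 5)*(b - 3)*(b^3 + 9*b^2 + 26*b + 24) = (b - 5)*(b - 3)*(b + 2)*(b^2 + 7*b + 12) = (b - 5)*(b - 3)*(b + 2)*(b + 4)*(b + 3)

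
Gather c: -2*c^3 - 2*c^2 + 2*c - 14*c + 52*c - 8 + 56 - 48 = -2*c^3 - 2*c^2 + 40*c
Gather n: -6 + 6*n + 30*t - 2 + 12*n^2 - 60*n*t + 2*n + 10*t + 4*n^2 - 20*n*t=16*n^2 + n*(8 - 80*t) + 40*t - 8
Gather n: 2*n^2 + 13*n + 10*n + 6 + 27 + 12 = 2*n^2 + 23*n + 45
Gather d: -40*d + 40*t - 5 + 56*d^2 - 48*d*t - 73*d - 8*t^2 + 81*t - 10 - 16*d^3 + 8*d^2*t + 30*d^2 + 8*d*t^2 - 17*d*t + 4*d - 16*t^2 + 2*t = -16*d^3 + d^2*(8*t + 86) + d*(8*t^2 - 65*t - 109) - 24*t^2 + 123*t - 15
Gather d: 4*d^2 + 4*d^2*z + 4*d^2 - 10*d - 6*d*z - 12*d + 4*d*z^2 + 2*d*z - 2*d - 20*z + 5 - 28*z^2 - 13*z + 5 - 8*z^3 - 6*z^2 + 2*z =d^2*(4*z + 8) + d*(4*z^2 - 4*z - 24) - 8*z^3 - 34*z^2 - 31*z + 10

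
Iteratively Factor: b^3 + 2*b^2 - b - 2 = (b + 1)*(b^2 + b - 2) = (b - 1)*(b + 1)*(b + 2)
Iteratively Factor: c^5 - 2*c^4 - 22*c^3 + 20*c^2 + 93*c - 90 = (c - 1)*(c^4 - c^3 - 23*c^2 - 3*c + 90) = (c - 1)*(c + 3)*(c^3 - 4*c^2 - 11*c + 30) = (c - 5)*(c - 1)*(c + 3)*(c^2 + c - 6) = (c - 5)*(c - 2)*(c - 1)*(c + 3)*(c + 3)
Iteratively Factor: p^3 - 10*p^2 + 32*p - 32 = (p - 4)*(p^2 - 6*p + 8) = (p - 4)*(p - 2)*(p - 4)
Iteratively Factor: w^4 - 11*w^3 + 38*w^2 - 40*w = (w - 4)*(w^3 - 7*w^2 + 10*w) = (w - 5)*(w - 4)*(w^2 - 2*w) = (w - 5)*(w - 4)*(w - 2)*(w)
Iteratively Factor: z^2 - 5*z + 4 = (z - 1)*(z - 4)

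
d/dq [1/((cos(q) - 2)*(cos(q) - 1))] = (2*cos(q) - 3)*sin(q)/((cos(q) - 2)^2*(cos(q) - 1)^2)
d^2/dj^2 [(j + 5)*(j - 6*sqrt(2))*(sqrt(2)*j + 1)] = 6*sqrt(2)*j - 22 + 10*sqrt(2)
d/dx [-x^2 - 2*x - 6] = -2*x - 2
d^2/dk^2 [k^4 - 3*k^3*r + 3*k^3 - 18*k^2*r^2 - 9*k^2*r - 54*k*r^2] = 12*k^2 - 18*k*r + 18*k - 36*r^2 - 18*r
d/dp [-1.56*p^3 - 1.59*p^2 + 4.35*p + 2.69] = -4.68*p^2 - 3.18*p + 4.35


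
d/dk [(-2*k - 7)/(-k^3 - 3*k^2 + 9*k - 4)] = (-4*k^3 - 27*k^2 - 42*k + 71)/(k^6 + 6*k^5 - 9*k^4 - 46*k^3 + 105*k^2 - 72*k + 16)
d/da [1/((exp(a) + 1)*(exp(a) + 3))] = 2*(-exp(a) - 2)*exp(a)/(exp(4*a) + 8*exp(3*a) + 22*exp(2*a) + 24*exp(a) + 9)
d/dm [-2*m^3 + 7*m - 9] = 7 - 6*m^2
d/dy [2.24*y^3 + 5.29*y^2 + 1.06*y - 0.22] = 6.72*y^2 + 10.58*y + 1.06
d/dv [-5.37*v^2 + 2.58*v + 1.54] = 2.58 - 10.74*v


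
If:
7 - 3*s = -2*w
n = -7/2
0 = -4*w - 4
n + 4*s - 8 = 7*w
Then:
No Solution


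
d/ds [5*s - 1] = 5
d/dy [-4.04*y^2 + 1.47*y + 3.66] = 1.47 - 8.08*y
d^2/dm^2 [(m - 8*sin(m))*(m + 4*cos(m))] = 8*m*sin(m) - 4*m*cos(m) - 8*sin(m) + 64*sin(2*m) - 16*cos(m) + 2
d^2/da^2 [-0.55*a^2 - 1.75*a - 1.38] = -1.10000000000000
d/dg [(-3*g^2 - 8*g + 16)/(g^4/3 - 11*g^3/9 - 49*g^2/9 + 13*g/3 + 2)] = 9*(18*g^5 + 39*g^4 - 368*g^3 + 19*g^2 + 1460*g - 768)/(9*g^8 - 66*g^7 - 173*g^6 + 1312*g^5 + 1651*g^4 - 4218*g^3 - 243*g^2 + 1404*g + 324)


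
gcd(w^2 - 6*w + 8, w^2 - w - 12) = w - 4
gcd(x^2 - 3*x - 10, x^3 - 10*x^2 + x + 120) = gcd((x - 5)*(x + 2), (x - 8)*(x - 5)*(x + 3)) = x - 5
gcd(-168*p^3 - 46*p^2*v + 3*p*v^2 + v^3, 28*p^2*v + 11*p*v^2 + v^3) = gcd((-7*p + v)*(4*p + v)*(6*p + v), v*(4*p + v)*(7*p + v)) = 4*p + v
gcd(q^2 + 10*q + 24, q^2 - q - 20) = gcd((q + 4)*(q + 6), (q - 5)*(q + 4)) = q + 4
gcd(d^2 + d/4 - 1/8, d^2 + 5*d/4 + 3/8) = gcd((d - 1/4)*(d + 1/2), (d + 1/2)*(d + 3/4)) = d + 1/2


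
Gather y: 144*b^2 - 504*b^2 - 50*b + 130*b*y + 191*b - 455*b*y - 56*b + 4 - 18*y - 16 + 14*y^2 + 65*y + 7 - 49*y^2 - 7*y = -360*b^2 + 85*b - 35*y^2 + y*(40 - 325*b) - 5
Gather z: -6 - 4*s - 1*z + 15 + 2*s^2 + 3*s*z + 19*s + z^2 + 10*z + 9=2*s^2 + 15*s + z^2 + z*(3*s + 9) + 18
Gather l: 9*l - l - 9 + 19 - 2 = 8*l + 8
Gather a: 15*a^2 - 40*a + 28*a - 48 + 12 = 15*a^2 - 12*a - 36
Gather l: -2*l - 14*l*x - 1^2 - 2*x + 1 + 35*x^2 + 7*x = l*(-14*x - 2) + 35*x^2 + 5*x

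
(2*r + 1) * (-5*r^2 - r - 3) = -10*r^3 - 7*r^2 - 7*r - 3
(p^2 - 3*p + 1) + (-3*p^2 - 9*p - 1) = -2*p^2 - 12*p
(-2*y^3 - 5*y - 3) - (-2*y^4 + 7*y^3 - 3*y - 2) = 2*y^4 - 9*y^3 - 2*y - 1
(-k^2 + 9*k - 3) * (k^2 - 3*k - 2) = -k^4 + 12*k^3 - 28*k^2 - 9*k + 6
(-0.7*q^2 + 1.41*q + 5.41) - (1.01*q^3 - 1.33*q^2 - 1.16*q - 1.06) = -1.01*q^3 + 0.63*q^2 + 2.57*q + 6.47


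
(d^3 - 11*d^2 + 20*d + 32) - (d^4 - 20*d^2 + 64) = -d^4 + d^3 + 9*d^2 + 20*d - 32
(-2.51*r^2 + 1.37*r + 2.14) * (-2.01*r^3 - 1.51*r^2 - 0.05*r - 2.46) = 5.0451*r^5 + 1.0364*r^4 - 6.2446*r^3 + 2.8747*r^2 - 3.4772*r - 5.2644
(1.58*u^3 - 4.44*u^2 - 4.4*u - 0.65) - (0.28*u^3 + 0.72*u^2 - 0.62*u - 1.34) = 1.3*u^3 - 5.16*u^2 - 3.78*u + 0.69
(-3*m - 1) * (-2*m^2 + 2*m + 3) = 6*m^3 - 4*m^2 - 11*m - 3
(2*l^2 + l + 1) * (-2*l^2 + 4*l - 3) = -4*l^4 + 6*l^3 - 4*l^2 + l - 3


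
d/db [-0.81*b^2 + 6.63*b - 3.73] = 6.63 - 1.62*b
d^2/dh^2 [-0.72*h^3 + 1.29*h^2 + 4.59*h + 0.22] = 2.58 - 4.32*h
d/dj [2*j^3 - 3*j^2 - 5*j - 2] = 6*j^2 - 6*j - 5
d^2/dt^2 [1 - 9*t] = 0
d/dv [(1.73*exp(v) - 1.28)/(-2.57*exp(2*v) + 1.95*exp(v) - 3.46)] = (4.4461*exp(2*v) - 6.5792*exp(v) - 3.4898)*exp(v)/(6.6049*exp(4*v) - 10.023*exp(3*v) + 21.5869*exp(2*v) - 13.494*exp(v) + 11.9716)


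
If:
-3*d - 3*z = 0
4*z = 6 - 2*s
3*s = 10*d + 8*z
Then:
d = -9/4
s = -3/2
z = 9/4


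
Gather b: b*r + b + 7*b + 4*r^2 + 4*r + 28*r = b*(r + 8) + 4*r^2 + 32*r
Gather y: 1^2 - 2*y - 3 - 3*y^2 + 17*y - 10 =-3*y^2 + 15*y - 12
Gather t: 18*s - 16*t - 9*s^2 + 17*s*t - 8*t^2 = -9*s^2 + 18*s - 8*t^2 + t*(17*s - 16)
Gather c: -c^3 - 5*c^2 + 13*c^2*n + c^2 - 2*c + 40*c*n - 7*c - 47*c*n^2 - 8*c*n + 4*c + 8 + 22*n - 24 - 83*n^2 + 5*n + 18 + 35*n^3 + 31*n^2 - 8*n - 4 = -c^3 + c^2*(13*n - 4) + c*(-47*n^2 + 32*n - 5) + 35*n^3 - 52*n^2 + 19*n - 2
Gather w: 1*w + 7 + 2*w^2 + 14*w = 2*w^2 + 15*w + 7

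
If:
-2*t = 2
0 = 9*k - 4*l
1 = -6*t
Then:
No Solution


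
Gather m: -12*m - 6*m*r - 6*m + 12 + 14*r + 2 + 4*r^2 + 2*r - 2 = m*(-6*r - 18) + 4*r^2 + 16*r + 12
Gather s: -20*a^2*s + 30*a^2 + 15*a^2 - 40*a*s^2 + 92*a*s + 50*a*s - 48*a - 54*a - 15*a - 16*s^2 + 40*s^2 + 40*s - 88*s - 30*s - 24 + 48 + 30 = 45*a^2 - 117*a + s^2*(24 - 40*a) + s*(-20*a^2 + 142*a - 78) + 54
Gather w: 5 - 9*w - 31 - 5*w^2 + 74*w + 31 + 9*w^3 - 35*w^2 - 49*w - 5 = 9*w^3 - 40*w^2 + 16*w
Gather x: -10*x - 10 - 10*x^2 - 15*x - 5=-10*x^2 - 25*x - 15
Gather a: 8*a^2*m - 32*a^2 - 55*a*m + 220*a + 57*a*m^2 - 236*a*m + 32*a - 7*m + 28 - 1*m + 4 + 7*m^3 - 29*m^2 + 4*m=a^2*(8*m - 32) + a*(57*m^2 - 291*m + 252) + 7*m^3 - 29*m^2 - 4*m + 32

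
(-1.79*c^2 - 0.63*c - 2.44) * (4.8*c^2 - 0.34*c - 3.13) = -8.592*c^4 - 2.4154*c^3 - 5.8951*c^2 + 2.8015*c + 7.6372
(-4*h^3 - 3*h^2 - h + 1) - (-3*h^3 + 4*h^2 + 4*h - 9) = -h^3 - 7*h^2 - 5*h + 10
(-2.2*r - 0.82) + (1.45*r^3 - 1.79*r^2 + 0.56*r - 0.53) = 1.45*r^3 - 1.79*r^2 - 1.64*r - 1.35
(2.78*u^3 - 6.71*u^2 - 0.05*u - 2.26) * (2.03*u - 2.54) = 5.6434*u^4 - 20.6825*u^3 + 16.9419*u^2 - 4.4608*u + 5.7404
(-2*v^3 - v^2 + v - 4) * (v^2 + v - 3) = -2*v^5 - 3*v^4 + 6*v^3 - 7*v + 12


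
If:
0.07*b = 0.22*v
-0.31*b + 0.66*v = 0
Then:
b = 0.00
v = 0.00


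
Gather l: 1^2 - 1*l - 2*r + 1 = -l - 2*r + 2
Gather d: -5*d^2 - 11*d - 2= -5*d^2 - 11*d - 2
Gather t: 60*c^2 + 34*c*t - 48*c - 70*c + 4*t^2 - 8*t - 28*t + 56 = 60*c^2 - 118*c + 4*t^2 + t*(34*c - 36) + 56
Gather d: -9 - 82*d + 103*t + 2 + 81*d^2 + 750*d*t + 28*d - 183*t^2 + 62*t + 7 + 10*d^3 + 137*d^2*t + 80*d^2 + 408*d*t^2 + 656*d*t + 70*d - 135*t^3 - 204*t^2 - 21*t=10*d^3 + d^2*(137*t + 161) + d*(408*t^2 + 1406*t + 16) - 135*t^3 - 387*t^2 + 144*t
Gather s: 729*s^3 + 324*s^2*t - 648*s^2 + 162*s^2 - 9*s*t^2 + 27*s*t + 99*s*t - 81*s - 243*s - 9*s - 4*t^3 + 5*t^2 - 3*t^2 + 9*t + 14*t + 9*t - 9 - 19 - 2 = 729*s^3 + s^2*(324*t - 486) + s*(-9*t^2 + 126*t - 333) - 4*t^3 + 2*t^2 + 32*t - 30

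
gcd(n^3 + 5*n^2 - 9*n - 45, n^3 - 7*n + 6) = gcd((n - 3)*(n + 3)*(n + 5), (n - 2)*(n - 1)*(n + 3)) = n + 3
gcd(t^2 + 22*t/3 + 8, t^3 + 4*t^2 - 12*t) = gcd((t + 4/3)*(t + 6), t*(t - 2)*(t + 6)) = t + 6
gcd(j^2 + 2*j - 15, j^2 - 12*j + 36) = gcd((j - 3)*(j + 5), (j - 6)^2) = 1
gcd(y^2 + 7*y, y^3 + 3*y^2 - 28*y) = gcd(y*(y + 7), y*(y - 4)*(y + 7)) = y^2 + 7*y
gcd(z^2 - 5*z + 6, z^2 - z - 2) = z - 2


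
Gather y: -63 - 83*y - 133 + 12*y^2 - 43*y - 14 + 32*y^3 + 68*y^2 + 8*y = 32*y^3 + 80*y^2 - 118*y - 210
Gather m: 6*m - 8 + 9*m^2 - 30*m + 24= 9*m^2 - 24*m + 16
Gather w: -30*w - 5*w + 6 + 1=7 - 35*w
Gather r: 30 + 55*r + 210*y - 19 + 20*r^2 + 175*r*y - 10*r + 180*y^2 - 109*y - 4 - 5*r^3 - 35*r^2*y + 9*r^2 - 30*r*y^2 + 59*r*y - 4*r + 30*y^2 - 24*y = -5*r^3 + r^2*(29 - 35*y) + r*(-30*y^2 + 234*y + 41) + 210*y^2 + 77*y + 7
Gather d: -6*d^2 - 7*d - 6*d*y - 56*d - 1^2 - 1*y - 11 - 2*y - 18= -6*d^2 + d*(-6*y - 63) - 3*y - 30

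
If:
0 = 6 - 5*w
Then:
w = 6/5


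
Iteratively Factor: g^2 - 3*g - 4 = (g - 4)*(g + 1)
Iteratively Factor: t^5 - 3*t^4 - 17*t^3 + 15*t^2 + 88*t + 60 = (t - 3)*(t^4 - 17*t^2 - 36*t - 20) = (t - 3)*(t + 2)*(t^3 - 2*t^2 - 13*t - 10) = (t - 3)*(t + 2)^2*(t^2 - 4*t - 5) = (t - 5)*(t - 3)*(t + 2)^2*(t + 1)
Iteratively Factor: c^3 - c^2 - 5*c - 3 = (c + 1)*(c^2 - 2*c - 3) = (c - 3)*(c + 1)*(c + 1)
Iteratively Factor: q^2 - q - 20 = (q + 4)*(q - 5)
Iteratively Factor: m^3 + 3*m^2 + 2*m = (m)*(m^2 + 3*m + 2) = m*(m + 1)*(m + 2)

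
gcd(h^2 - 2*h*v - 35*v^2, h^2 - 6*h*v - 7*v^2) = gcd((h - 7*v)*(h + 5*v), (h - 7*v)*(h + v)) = -h + 7*v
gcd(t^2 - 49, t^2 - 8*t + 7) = t - 7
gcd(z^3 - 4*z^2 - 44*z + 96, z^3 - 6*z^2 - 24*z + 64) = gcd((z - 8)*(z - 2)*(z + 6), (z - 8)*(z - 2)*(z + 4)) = z^2 - 10*z + 16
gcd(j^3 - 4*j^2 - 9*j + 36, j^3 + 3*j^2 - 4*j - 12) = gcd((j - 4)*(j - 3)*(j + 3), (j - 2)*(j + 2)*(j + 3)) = j + 3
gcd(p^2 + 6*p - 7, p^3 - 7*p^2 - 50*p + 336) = p + 7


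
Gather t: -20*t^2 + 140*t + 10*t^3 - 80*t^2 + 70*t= 10*t^3 - 100*t^2 + 210*t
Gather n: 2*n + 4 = 2*n + 4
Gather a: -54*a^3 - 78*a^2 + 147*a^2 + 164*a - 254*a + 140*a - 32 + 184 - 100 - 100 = -54*a^3 + 69*a^2 + 50*a - 48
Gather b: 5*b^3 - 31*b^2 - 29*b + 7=5*b^3 - 31*b^2 - 29*b + 7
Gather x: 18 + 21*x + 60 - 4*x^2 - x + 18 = -4*x^2 + 20*x + 96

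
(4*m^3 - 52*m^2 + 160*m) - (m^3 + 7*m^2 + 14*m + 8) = 3*m^3 - 59*m^2 + 146*m - 8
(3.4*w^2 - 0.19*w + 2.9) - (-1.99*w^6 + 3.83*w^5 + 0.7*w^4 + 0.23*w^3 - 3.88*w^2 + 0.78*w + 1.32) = 1.99*w^6 - 3.83*w^5 - 0.7*w^4 - 0.23*w^3 + 7.28*w^2 - 0.97*w + 1.58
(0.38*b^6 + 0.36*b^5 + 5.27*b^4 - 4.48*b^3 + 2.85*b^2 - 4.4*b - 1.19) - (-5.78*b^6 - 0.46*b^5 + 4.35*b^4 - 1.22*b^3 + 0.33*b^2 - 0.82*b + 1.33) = 6.16*b^6 + 0.82*b^5 + 0.92*b^4 - 3.26*b^3 + 2.52*b^2 - 3.58*b - 2.52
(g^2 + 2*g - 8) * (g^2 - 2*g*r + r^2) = g^4 - 2*g^3*r + 2*g^3 + g^2*r^2 - 4*g^2*r - 8*g^2 + 2*g*r^2 + 16*g*r - 8*r^2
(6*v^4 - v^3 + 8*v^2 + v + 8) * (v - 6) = 6*v^5 - 37*v^4 + 14*v^3 - 47*v^2 + 2*v - 48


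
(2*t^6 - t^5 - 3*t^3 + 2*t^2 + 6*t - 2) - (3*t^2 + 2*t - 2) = 2*t^6 - t^5 - 3*t^3 - t^2 + 4*t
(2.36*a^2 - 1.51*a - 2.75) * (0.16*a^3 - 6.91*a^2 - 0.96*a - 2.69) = 0.3776*a^5 - 16.5492*a^4 + 7.7285*a^3 + 14.1037*a^2 + 6.7019*a + 7.3975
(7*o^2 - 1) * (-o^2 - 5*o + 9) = -7*o^4 - 35*o^3 + 64*o^2 + 5*o - 9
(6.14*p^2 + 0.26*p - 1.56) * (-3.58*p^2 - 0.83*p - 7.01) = -21.9812*p^4 - 6.027*p^3 - 37.6724*p^2 - 0.5278*p + 10.9356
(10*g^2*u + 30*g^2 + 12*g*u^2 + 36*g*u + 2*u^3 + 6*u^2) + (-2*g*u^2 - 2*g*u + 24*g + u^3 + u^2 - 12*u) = 10*g^2*u + 30*g^2 + 10*g*u^2 + 34*g*u + 24*g + 3*u^3 + 7*u^2 - 12*u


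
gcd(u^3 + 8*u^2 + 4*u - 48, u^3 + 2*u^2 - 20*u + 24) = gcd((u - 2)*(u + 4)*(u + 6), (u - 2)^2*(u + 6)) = u^2 + 4*u - 12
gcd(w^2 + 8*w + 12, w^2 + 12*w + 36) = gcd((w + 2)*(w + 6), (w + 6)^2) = w + 6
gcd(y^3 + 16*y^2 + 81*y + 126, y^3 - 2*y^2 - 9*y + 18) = y + 3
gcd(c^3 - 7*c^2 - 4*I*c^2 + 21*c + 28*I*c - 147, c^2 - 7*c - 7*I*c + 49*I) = c^2 + c*(-7 - 7*I) + 49*I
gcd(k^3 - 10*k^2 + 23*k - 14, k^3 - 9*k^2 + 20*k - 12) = k^2 - 3*k + 2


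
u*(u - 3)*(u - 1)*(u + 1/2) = u^4 - 7*u^3/2 + u^2 + 3*u/2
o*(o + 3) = o^2 + 3*o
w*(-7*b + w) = -7*b*w + w^2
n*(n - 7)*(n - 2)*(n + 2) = n^4 - 7*n^3 - 4*n^2 + 28*n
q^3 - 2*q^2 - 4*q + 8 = (q - 2)^2*(q + 2)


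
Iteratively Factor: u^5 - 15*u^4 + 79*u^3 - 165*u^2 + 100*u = (u)*(u^4 - 15*u^3 + 79*u^2 - 165*u + 100) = u*(u - 5)*(u^3 - 10*u^2 + 29*u - 20) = u*(u - 5)*(u - 4)*(u^2 - 6*u + 5) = u*(u - 5)^2*(u - 4)*(u - 1)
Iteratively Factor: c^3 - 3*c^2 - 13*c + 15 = (c - 5)*(c^2 + 2*c - 3) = (c - 5)*(c - 1)*(c + 3)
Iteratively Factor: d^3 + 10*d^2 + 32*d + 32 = (d + 2)*(d^2 + 8*d + 16) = (d + 2)*(d + 4)*(d + 4)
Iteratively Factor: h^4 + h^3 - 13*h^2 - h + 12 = (h - 1)*(h^3 + 2*h^2 - 11*h - 12) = (h - 3)*(h - 1)*(h^2 + 5*h + 4) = (h - 3)*(h - 1)*(h + 4)*(h + 1)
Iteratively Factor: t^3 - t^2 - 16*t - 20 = (t + 2)*(t^2 - 3*t - 10) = (t - 5)*(t + 2)*(t + 2)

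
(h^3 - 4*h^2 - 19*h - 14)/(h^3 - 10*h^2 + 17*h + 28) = (h + 2)/(h - 4)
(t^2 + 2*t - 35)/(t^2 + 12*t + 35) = (t - 5)/(t + 5)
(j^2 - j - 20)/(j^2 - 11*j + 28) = (j^2 - j - 20)/(j^2 - 11*j + 28)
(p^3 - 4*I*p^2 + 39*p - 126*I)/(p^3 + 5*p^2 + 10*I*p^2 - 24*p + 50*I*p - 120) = (p^2 - 10*I*p - 21)/(p^2 + p*(5 + 4*I) + 20*I)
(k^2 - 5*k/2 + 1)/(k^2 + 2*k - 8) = (k - 1/2)/(k + 4)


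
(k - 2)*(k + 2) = k^2 - 4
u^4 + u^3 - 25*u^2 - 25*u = u*(u - 5)*(u + 1)*(u + 5)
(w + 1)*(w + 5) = w^2 + 6*w + 5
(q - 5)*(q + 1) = q^2 - 4*q - 5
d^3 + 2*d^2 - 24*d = d*(d - 4)*(d + 6)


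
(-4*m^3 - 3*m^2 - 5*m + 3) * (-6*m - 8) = 24*m^4 + 50*m^3 + 54*m^2 + 22*m - 24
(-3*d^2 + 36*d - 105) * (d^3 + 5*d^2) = -3*d^5 + 21*d^4 + 75*d^3 - 525*d^2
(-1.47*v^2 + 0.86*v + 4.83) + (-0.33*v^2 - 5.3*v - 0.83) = -1.8*v^2 - 4.44*v + 4.0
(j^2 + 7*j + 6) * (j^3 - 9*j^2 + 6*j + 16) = j^5 - 2*j^4 - 51*j^3 + 4*j^2 + 148*j + 96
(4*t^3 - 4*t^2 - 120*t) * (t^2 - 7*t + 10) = 4*t^5 - 32*t^4 - 52*t^3 + 800*t^2 - 1200*t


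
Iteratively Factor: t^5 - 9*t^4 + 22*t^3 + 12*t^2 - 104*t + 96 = (t + 2)*(t^4 - 11*t^3 + 44*t^2 - 76*t + 48) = (t - 2)*(t + 2)*(t^3 - 9*t^2 + 26*t - 24) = (t - 2)^2*(t + 2)*(t^2 - 7*t + 12) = (t - 3)*(t - 2)^2*(t + 2)*(t - 4)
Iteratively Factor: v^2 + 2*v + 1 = (v + 1)*(v + 1)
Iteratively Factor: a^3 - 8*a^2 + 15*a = (a)*(a^2 - 8*a + 15) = a*(a - 3)*(a - 5)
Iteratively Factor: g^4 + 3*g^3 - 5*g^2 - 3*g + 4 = (g + 1)*(g^3 + 2*g^2 - 7*g + 4) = (g - 1)*(g + 1)*(g^2 + 3*g - 4) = (g - 1)^2*(g + 1)*(g + 4)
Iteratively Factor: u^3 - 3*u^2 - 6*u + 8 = (u - 1)*(u^2 - 2*u - 8) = (u - 1)*(u + 2)*(u - 4)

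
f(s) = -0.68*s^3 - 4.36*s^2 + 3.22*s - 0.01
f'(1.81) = -19.25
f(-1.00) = -6.91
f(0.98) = -1.68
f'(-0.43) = 6.59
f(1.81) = -12.50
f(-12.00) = 508.55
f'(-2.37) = 12.43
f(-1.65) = -14.14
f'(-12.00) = -185.90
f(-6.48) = -18.93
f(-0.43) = -2.15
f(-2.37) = -23.08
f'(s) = -2.04*s^2 - 8.72*s + 3.22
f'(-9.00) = -83.54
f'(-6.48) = -25.93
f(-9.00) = 113.57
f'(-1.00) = 9.90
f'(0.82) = -5.30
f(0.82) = -0.68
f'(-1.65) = 12.05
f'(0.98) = -7.28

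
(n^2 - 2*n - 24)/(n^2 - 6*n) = (n + 4)/n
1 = 1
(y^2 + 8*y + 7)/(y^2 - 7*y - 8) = (y + 7)/(y - 8)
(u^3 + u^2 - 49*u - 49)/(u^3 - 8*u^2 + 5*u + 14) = (u + 7)/(u - 2)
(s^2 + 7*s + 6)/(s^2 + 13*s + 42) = (s + 1)/(s + 7)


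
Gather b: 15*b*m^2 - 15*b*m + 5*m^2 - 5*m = b*(15*m^2 - 15*m) + 5*m^2 - 5*m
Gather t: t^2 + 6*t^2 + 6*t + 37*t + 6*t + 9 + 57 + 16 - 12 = 7*t^2 + 49*t + 70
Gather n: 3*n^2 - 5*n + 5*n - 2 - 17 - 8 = 3*n^2 - 27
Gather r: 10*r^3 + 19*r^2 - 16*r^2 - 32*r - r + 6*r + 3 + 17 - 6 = 10*r^3 + 3*r^2 - 27*r + 14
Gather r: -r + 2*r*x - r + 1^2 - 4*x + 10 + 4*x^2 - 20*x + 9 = r*(2*x - 2) + 4*x^2 - 24*x + 20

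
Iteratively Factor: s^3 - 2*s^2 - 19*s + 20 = (s - 1)*(s^2 - s - 20) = (s - 1)*(s + 4)*(s - 5)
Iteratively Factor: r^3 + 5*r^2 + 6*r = (r + 2)*(r^2 + 3*r) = r*(r + 2)*(r + 3)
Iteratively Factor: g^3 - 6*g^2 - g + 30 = (g - 5)*(g^2 - g - 6) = (g - 5)*(g + 2)*(g - 3)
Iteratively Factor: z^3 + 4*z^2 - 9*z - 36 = (z + 3)*(z^2 + z - 12) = (z - 3)*(z + 3)*(z + 4)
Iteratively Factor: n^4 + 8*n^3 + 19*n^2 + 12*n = (n + 1)*(n^3 + 7*n^2 + 12*n) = (n + 1)*(n + 3)*(n^2 + 4*n) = (n + 1)*(n + 3)*(n + 4)*(n)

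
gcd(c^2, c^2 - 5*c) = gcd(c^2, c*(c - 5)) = c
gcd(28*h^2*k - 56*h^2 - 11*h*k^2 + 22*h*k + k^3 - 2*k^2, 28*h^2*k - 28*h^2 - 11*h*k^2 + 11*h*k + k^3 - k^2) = 28*h^2 - 11*h*k + k^2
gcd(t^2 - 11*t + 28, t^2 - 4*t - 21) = t - 7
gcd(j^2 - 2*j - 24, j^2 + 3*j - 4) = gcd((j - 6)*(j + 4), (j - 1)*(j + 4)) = j + 4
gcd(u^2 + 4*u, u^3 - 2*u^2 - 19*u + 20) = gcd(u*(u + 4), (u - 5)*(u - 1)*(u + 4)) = u + 4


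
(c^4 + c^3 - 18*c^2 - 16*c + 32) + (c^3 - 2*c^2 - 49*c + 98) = c^4 + 2*c^3 - 20*c^2 - 65*c + 130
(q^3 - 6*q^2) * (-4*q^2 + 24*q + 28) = -4*q^5 + 48*q^4 - 116*q^3 - 168*q^2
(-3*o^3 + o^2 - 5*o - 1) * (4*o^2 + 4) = -12*o^5 + 4*o^4 - 32*o^3 - 20*o - 4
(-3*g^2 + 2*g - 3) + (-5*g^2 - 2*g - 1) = -8*g^2 - 4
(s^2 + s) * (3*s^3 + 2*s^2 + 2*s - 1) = 3*s^5 + 5*s^4 + 4*s^3 + s^2 - s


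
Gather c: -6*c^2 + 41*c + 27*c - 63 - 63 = -6*c^2 + 68*c - 126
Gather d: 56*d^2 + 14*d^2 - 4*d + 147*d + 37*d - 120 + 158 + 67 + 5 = 70*d^2 + 180*d + 110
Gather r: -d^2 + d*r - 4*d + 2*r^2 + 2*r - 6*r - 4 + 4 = -d^2 - 4*d + 2*r^2 + r*(d - 4)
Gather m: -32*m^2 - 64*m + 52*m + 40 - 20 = -32*m^2 - 12*m + 20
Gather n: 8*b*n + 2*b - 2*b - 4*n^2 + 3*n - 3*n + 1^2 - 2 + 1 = 8*b*n - 4*n^2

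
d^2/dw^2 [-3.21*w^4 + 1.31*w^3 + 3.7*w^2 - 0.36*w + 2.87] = -38.52*w^2 + 7.86*w + 7.4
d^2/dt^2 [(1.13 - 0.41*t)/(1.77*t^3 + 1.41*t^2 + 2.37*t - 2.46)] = (-7.706934*t^5 + 36.342702*t^4 + 46.931832*t^3 + 20.498076*t^2 + 43.645446*t + 15.752466)/(5.545233*t^9 + 13.252167*t^8 + 32.83173*t^7 + 15.171273*t^6 + 7.124598*t^5 - 52.829415*t^4 - 3.877443*t^3 - 15.854454*t^2 + 43.026876*t - 14.886936)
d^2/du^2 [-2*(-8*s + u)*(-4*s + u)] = -4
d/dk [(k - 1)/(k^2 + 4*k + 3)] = (k^2 + 4*k - 2*(k - 1)*(k + 2) + 3)/(k^2 + 4*k + 3)^2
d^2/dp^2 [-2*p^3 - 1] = -12*p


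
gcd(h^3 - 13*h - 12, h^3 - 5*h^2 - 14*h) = 1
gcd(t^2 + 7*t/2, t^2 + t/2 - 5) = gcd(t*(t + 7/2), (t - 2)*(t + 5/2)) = 1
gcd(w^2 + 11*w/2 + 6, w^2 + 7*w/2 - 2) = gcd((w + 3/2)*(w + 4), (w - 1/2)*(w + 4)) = w + 4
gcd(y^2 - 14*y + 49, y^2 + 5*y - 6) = 1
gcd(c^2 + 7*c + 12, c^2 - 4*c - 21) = c + 3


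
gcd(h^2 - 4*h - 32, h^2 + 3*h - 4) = h + 4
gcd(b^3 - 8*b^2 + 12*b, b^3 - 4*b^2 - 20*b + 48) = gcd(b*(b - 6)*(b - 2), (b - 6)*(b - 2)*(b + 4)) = b^2 - 8*b + 12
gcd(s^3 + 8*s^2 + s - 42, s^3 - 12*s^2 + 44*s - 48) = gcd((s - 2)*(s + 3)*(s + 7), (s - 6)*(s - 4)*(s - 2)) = s - 2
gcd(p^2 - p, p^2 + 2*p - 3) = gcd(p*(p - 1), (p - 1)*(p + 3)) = p - 1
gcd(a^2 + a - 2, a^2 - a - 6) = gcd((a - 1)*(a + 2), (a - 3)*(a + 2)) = a + 2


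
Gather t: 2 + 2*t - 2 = 2*t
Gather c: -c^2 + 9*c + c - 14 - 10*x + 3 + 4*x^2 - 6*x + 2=-c^2 + 10*c + 4*x^2 - 16*x - 9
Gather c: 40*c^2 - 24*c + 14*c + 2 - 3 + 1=40*c^2 - 10*c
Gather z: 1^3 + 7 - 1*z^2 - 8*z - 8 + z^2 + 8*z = 0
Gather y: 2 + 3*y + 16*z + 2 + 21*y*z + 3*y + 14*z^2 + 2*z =y*(21*z + 6) + 14*z^2 + 18*z + 4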